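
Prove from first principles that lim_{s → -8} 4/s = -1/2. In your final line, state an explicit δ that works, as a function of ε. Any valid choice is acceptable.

Suppose ε > 0. We seek δ > 0 such that 0 < |s + 8| < δ implies |4/s + 1/2| < ε.
|4/s + 1/2| = 4·|-8 − s|/(8·|s|) = 4|s + 8|/(8|s|).
Require δ ≤ 4 so that |s| > 8 − 4 = 4, hence 8|s| > 32.
Then |4/s + 1/2| < 4|s + 8|/32, which is < ε when |s + 8| < 8ε.
Take δ = min(4, 8ε). Then 0 < |s + 8| < δ gives both |s + 8| < 4 and |s + 8| < 8ε, so |4/s + 1/2| < ε.

δ = min(4, 8ε)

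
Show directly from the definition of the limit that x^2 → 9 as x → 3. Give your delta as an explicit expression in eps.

delta = min(2, eps/8)

Suppose eps > 0. We seek delta > 0 with 0 < |x − 3| < delta ⇒ |x^2 − 9| < eps.
Factor: x^2 − 9 = (x − 3)(x + 3), so |x^2 − 9| = |x − 3|·|x + 3|.
Impose delta ≤ 2 so that |x| < 5; then |x + 3| ≤ 8.
Hence |x^2 − 9| ≤ 8|x − 3|, which is < eps once |x − 3| < eps/8.
Take delta = min(2, eps/8). If 0 < |x − 3| < delta then both bounds hold and |x^2 − 9| ≤ 8|x − 3| < 8·(eps/8) = eps.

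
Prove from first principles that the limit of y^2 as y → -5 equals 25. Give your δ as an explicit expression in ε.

Let ε > 0. We seek δ > 0 with 0 < |y + 5| < δ ⇒ |y^2 − 25| < ε.
Factor: y^2 − 25 = (y + 5)(y - 5), so |y^2 − 25| = |y + 5|·|y - 5|.
Impose δ ≤ 1 so that |y| < 6; then |y - 5| ≤ 11.
Hence |y^2 − 25| ≤ 11|y + 5|, which is < ε once |y + 5| < ε/11.
Take δ = min(1, ε/11). If 0 < |y + 5| < δ then both bounds hold and |y^2 − 25| ≤ 11|y + 5| < 11·(ε/11) = ε.

δ = min(1, ε/11)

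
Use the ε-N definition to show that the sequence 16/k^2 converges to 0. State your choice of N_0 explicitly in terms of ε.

N_0 = (16/ε)^{1/2}

Let ε > 0. For k ≥ 1, |16/k^2 − 0| = 16/k^2.
16/k^2 < ε ⇔ k^2 > 16/ε ⇔ k > (16/ε)^{1/2}.
Take N_0 = (16/ε)^{1/2}. Then k > N_0 implies 16/k^2 < ε.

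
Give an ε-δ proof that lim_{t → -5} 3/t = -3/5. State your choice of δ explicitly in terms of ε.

Suppose ε > 0. We seek δ > 0 such that 0 < |t + 5| < δ implies |3/t + 3/5| < ε.
|3/t + 3/5| = 3·|-5 − t|/(5·|t|) = 3|t + 5|/(5|t|).
Restrict δ ≤ 5/2. Then |t + 5| < 5/2 gives |t| > 5/2, so 5|t| > 25/2.
Then |3/t + 3/5| < 3|t + 5|/(25/2), which is < ε when |t + 5| < (25/6)ε.
Take δ = min(5/2, (25/6)ε). Then 0 < |t + 5| < δ gives both |t + 5| < 5/2 and |t + 5| < (25/6)ε, so |3/t + 3/5| < ε.

δ = min(5/2, (25/6)ε)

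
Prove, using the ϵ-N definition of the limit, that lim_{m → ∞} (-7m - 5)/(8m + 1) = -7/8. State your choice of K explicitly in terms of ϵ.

Fix ϵ > 0. For m ≥ 1, |(-7m - 5)/(8m + 1) + 7/8| = |-33|/(8(8m + 1)) = 33/(8(8m + 1)).
Since 8m + 1 ≥ 8m for m ≥ 1, this is ≤ 33/(8·8m) = (33/64)/m.
So |(-7m - 5)/(8m + 1) + 7/8| < ϵ whenever m > (33/64)/ϵ.
Take K = (33/64)/ϵ. If m > K then |(-7m - 5)/(8m + 1) + 7/8| ≤ (33/64)/m < ϵ.

K = (33/64)/ϵ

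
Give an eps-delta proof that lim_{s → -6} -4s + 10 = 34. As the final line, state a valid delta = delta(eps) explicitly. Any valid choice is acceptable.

Let eps > 0. We need delta > 0 so that 0 < |s + 6| < delta implies |(-4s + 10) − 34| < eps.
|(-4s + 10) − 34| = |-4s - 24| = 4|s + 6|.
Thus it suffices that |s + 6| < eps/4.
Choosing delta = eps/4 gives |(-4s + 10) − 34| = 4|s + 6| < eps whenever |s + 6| < delta.

delta = eps/4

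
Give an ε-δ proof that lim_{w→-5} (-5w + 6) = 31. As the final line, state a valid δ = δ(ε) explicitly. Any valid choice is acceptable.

δ = ε/5

Let ε > 0 be given. We need δ > 0 so that 0 < |w + 5| < δ implies |(-5w + 6) − 31| < ε.
|(-5w + 6) − 31| = |-5w - 25| = 5|w + 5|.
So 5|w + 5| < ε exactly when |w + 5| < ε/5.
Choosing δ = ε/5 gives |(-5w + 6) − 31| = 5|w + 5| < ε whenever |w + 5| < δ.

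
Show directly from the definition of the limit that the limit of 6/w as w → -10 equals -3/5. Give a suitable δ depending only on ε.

δ = min(5, (25/3)ε)

Fix ε > 0. We seek δ > 0 such that 0 < |w + 10| < δ implies |6/w + 3/5| < ε.
|6/w + 3/5| = 6·|-10 − w|/(10·|w|) = 6|w + 10|/(10|w|).
Require δ ≤ 5 so that |w| > 10 − 5 = 5, hence 10|w| > 50.
Then |6/w + 3/5| < 6|w + 10|/50, which is < ε when |w + 10| < (25/3)ε.
Take δ = min(5, (25/3)ε). Then 0 < |w + 10| < δ gives both |w + 10| < 5 and |w + 10| < (25/3)ε, so |6/w + 3/5| < ε.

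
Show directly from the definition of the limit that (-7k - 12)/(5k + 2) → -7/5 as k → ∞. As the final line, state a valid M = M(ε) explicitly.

Let ε > 0. For k ≥ 1, |(-7k - 12)/(5k + 2) + 7/5| = |-46|/(5(5k + 2)) = 46/(5(5k + 2)).
Since 5k + 2 ≥ 5k for k ≥ 1, this is ≤ 46/(5·5k) = (46/25)/k.
So |(-7k - 12)/(5k + 2) + 7/5| < ε whenever k > (46/25)/ε.
Take M = (46/25)/ε. If k > M then |(-7k - 12)/(5k + 2) + 7/5| ≤ (46/25)/k < ε.

M = (46/25)/ε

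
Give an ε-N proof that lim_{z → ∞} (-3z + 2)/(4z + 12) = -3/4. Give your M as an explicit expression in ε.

M = (11/4)/ε

Suppose ε > 0. We seek M > 0 such that z > M implies |(-3z + 2)/(4z + 12) + 3/4| < ε.
(-3z + 2)/(4z + 12) + 3/4 = (4(-3z + 2) − (-3)(4z + 12)) / (4(4z + 12)) = 44/(4(4z + 12)).
For z > 0 we have 4z + 12 > 4z, so |(-3z + 2)/(4z + 12) + 3/4| = 44/(4(4z + 12)) < 44/(4·4z) = (11/4)/z.
Thus |(-3z + 2)/(4z + 12) + 3/4| < ε whenever z > (11/4)/ε.
Take M = (11/4)/ε. If z > M then |(-3z + 2)/(4z + 12) + 3/4| < (11/4)/z < ε.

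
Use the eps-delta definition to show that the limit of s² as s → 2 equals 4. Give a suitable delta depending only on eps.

Suppose eps > 0. We seek delta > 0 with 0 < |s − 2| < delta ⇒ |s² − 4| < eps.
Factor: s² − 4 = (s − 2)(s + 2), so |s² − 4| = |s − 2|·|s + 2|.
Restrict delta ≤ 2. Then |s − 2| < 2 gives |s| < 4, so by the triangle inequality |s + 2| ≤ 4 + 2 = 6.
Hence |s² − 4| ≤ 6|s − 2|, which is < eps once |s − 2| < eps/6.
Take delta = min(2, eps/6). If 0 < |s − 2| < delta then both bounds hold and |s² − 4| ≤ 6|s − 2| < 6·(eps/6) = eps.

delta = min(2, eps/6)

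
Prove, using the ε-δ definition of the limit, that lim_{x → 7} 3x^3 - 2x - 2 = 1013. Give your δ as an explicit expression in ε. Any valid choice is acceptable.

Fix ε > 0. We want δ > 0 such that 0 < |x − 7| < δ implies |(3x^3 - 2x - 2) − 1013| < ε.
(3x^3 - 2x - 2) − 1013 = 3x^3 - 2x - 1015 = (x − 7)(3x^2 + 21x + 145).
So |(3x^3 - 2x - 2) − 1013| = |x − 7|·|3x^2 + 21x + 145|.
Assume first that |x − 7| < 2, so |x| < 9. Then |3x^2 + 21x + 145| ≤ 3·9^2 + 21·9 + 145 = 577.
Hence |(3x^3 - 2x - 2) − 1013| ≤ 577|x − 7| < ε provided |x − 7| < ε/577.
Take δ = min(2, ε/577). Then 0 < |x − 7| < δ gives both |x − 7| < 2 and |x − 7| < ε/577, so |(3x^3 - 2x - 2) − 1013| < ε.

δ = min(2, ε/577)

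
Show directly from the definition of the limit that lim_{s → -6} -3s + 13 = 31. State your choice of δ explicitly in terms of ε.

Let ε > 0. We need δ > 0 so that 0 < |s + 6| < δ implies |(-3s + 13) − 31| < ε.
Since (-3s + 13) − 31 = -3(s + 6), we have |(-3s + 13) − 31| = 3|s + 6|.
So 3|s + 6| < ε exactly when |s + 6| < ε/3.
Choosing δ = ε/3 gives |(-3s + 13) − 31| = 3|s + 6| < ε whenever |s + 6| < δ.

δ = ε/3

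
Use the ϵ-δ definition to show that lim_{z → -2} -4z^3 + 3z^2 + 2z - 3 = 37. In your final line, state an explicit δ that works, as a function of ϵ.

Fix ϵ > 0. We want δ > 0 such that 0 < |z + 2| < δ implies |(-4z^3 + 3z^2 + 2z - 3) − 37| < ϵ.
(-4z^3 + 3z^2 + 2z - 3) − 37 = -4z^3 + 3z^2 + 2z - 40 = (z + 2)(-4z^2 + 11z - 20).
So |(-4z^3 + 3z^2 + 2z - 3) − 37| = |z + 2|·|-4z^2 + 11z - 20|.
Assume first that |z + 2| < 1, so |z| < 3. Then |-4z^2 + 11z - 20| ≤ 4·3^2 + 11·3 + 20 = 89.
Hence |(-4z^3 + 3z^2 + 2z - 3) − 37| ≤ 89|z + 2| < ϵ provided |z + 2| < ϵ/89.
Take δ = min(1, ϵ/89). Then 0 < |z + 2| < δ gives both |z + 2| < 1 and |z + 2| < ϵ/89, so |(-4z^3 + 3z^2 + 2z - 3) − 37| < ϵ.

δ = min(1, ϵ/89)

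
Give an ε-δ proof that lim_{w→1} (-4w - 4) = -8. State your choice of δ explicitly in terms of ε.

δ = ε/4

Fix ε > 0. We need δ > 0 so that 0 < |w − 1| < δ implies |(-4w - 4) + 8| < ε.
Since (-4w - 4) + 8 = -4(w − 1), we have |(-4w - 4) + 8| = 4|w − 1|.
So 4|w − 1| < ε exactly when |w − 1| < ε/4.
Take δ = ε/4. If 0 < |w − 1| < δ then |(-4w - 4) + 8| = 4|w − 1| < 4·(ε/4) = ε.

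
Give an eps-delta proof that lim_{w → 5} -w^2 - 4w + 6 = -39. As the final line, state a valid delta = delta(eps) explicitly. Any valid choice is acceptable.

delta = min(1, eps/15)

Suppose eps > 0. We want delta > 0 such that 0 < |w − 5| < delta implies |(-w^2 - 4w + 6) + 39| < eps.
(-w^2 - 4w + 6) + 39 = -w^2 - 4w + 45 = (w − 5)(-w - 9).
So |(-w^2 - 4w + 6) + 39| = |w − 5|·|-w - 9|.
Assume first that |w − 5| < 1, so |w| < 6. Then |-w - 9| ≤ 6 + 9 = 15.
Hence |(-w^2 - 4w + 6) + 39| ≤ 15|w − 5| < eps provided |w − 5| < eps/15.
Take delta = min(1, eps/15). Then 0 < |w − 5| < delta gives both |w − 5| < 1 and |w − 5| < eps/15, so |(-w^2 - 4w + 6) + 39| < eps.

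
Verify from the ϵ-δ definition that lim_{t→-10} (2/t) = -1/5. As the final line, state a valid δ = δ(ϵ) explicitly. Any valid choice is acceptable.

δ = min(5, 25ϵ)

Suppose ϵ > 0. We seek δ > 0 such that 0 < |t + 10| < δ implies |2/t + 1/5| < ϵ.
|2/t + 1/5| = 2·|-10 − t|/(10·|t|) = 2|t + 10|/(10|t|).
Require δ ≤ 5 so that |t| > 10 − 5 = 5, hence 10|t| > 50.
Then |2/t + 1/5| < 2|t + 10|/50, which is < ϵ when |t + 10| < 25ϵ.
Take δ = min(5, 25ϵ). Then 0 < |t + 10| < δ gives both |t + 10| < 5 and |t + 10| < 25ϵ, so |2/t + 1/5| < ϵ.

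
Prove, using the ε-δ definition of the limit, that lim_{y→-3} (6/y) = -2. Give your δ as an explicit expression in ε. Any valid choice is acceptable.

δ = min(3/2, (3/4)ε)

Fix ε > 0. We seek δ > 0 such that 0 < |y + 3| < δ implies |6/y + 2| < ε.
|6/y + 2| = 6·|-3 − y|/(3·|y|) = 6|y + 3|/(3|y|).
Require δ ≤ 3/2 so that |y| > 3 − 3/2 = 3/2, hence 3|y| > 9/2.
Then |6/y + 2| < 6|y + 3|/(9/2), which is < ε when |y + 3| < (3/4)ε.
Take δ = min(3/2, (3/4)ε). Then 0 < |y + 3| < δ gives both |y + 3| < 3/2 and |y + 3| < (3/4)ε, so |6/y + 2| < ε.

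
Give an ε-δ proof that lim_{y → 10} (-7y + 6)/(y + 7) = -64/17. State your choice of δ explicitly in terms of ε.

δ = min(17/2, (289/110)ε)

Fix ε > 0. We want δ > 0 with 0 < |y − 10| < δ ⇒ |(-7y + 6)/(y + 7) + 64/17| < ε.
Combining over a common denominator, (-7y + 6)/(y + 7) + 64/17 = [(-7y + 6)·17 − (-64)·(y + 7)] / [17·(y + 7)] = -55(y − 10) / (17(y + 7)).
So |(-7y + 6)/(y + 7) + 64/17| = 55|y − 10| / (17·|y + 7|).
Require δ ≤ 17/2, so |y + 7| ≥ |17| − |y − 10| > 17 − 17/2 = 17/2.
Hence |(-7y + 6)/(y + 7) + 64/17| < 55|y − 10|/(17·(17/2)) = (110/289)|y − 10|, which is < ε once |y − 10| < (289/110)ε.
Take δ = min(17/2, (289/110)ε). Then 0 < |y − 10| < δ forces both bounds, so |(-7y + 6)/(y + 7) + 64/17| < ε.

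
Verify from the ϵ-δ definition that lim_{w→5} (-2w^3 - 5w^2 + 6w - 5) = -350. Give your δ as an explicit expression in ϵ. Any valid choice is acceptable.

δ = min(1, ϵ/231)

Fix ϵ > 0. We want δ > 0 such that 0 < |w − 5| < δ implies |(-2w^3 - 5w^2 + 6w - 5) + 350| < ϵ.
(-2w^3 - 5w^2 + 6w - 5) + 350 = -2w^3 - 5w^2 + 6w + 345 = (w − 5)(-2w^2 - 15w - 69).
So |(-2w^3 - 5w^2 + 6w - 5) + 350| = |w − 5|·|-2w^2 - 15w - 69|.
Require δ ≤ 1. Then |w − 5| < 1 gives |w| < 6, and by the triangle inequality |-2w^2 - 15w - 69| ≤ 2·6^2 + 15·6 + 69 = 231.
Hence |(-2w^3 - 5w^2 + 6w - 5) + 350| ≤ 231|w − 5| < ϵ provided |w − 5| < ϵ/231.
Choosing δ = min(1, ϵ/231) ensures both conditions, hence |(-2w^3 - 5w^2 + 6w - 5) + 350| < ϵ.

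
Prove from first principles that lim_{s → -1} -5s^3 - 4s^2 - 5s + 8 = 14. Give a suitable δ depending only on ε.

δ = min(1, ε/28)

Suppose ε > 0. We want δ > 0 such that 0 < |s + 1| < δ implies |(-5s^3 - 4s^2 - 5s + 8) − 14| < ε.
(-5s^3 - 4s^2 - 5s + 8) − 14 = -5s^3 - 4s^2 - 5s - 6 = (s + 1)(-5s^2 + s - 6).
So |(-5s^3 - 4s^2 - 5s + 8) − 14| = |s + 1|·|-5s^2 + s - 6|.
Assume first that |s + 1| < 1, so |s| < 2. Then |-5s^2 + s - 6| ≤ 5·2^2 + 2 + 6 = 28.
Hence |(-5s^3 - 4s^2 - 5s + 8) − 14| ≤ 28|s + 1| < ε provided |s + 1| < ε/28.
Take δ = min(1, ε/28). Then 0 < |s + 1| < δ gives both |s + 1| < 1 and |s + 1| < ε/28, so |(-5s^3 - 4s^2 - 5s + 8) − 14| < ε.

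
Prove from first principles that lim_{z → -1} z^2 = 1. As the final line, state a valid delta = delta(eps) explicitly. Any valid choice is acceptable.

delta = min(2, eps/4)

Fix eps > 0. We seek delta > 0 with 0 < |z + 1| < delta ⇒ |z^2 − 1| < eps.
Factor: z^2 − 1 = (z + 1)(z - 1), so |z^2 − 1| = |z + 1|·|z - 1|.
Impose delta ≤ 2 so that |z| < 3; then |z - 1| ≤ 4.
Hence |z^2 − 1| ≤ 4|z + 1|, which is < eps once |z + 1| < eps/4.
Take delta = min(2, eps/4). If 0 < |z + 1| < delta then both bounds hold and |z^2 − 1| ≤ 4|z + 1| < 4·(eps/4) = eps.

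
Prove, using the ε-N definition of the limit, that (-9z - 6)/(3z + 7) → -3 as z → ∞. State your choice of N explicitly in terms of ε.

Fix ε > 0. We seek N > 0 such that z > N implies |(-9z - 6)/(3z + 7) + 3| < ε.
(-9z - 6)/(3z + 7) + 3 = (3(-9z - 6) − (-9)(3z + 7)) / (3(3z + 7)) = 45/(3(3z + 7)).
For z > 0 we have 3z + 7 > 3z, so |(-9z - 6)/(3z + 7) + 3| = 45/(3(3z + 7)) < 45/(3·3z) = 5/z.
Thus |(-9z - 6)/(3z + 7) + 3| < ε whenever z > 5/ε.
Take N = 5/ε. If z > N then |(-9z - 6)/(3z + 7) + 3| < 5/z < ε.

N = 5/ε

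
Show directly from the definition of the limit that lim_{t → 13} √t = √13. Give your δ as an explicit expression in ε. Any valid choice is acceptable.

Let ε > 0. We want δ > 0 such that 0 < |t − 13| < δ implies |√t − √13| < ε.
Rationalise: √t − √13 = (t − 13)/(√t + √13), so |√t − √13| = |t − 13|/(√t + √13).
Restrict δ ≤ 13 so that |t − 13| < 13 forces t > 0, and then √t + √13 > √13.
Hence |√t − √13| < |t − 13|/√13, which is < ε once |t − 13| < √13·ε.
Take δ = min(13, √13·ε). If 0 < |t − 13| < δ then t > 0 and |√t − √13| < |t − 13|/√13 < ε.

δ = min(13, √13·ε)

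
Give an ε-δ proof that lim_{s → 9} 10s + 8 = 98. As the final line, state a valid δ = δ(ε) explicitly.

Let ε > 0. We need δ > 0 so that 0 < |s − 9| < δ implies |(10s + 8) − 98| < ε.
Since (10s + 8) − 98 = 10(s − 9), we have |(10s + 8) − 98| = 10|s − 9|.
Thus it suffices that |s − 9| < ε/10.
Choosing δ = ε/10 gives |(10s + 8) − 98| = 10|s − 9| < ε whenever |s − 9| < δ.

δ = ε/10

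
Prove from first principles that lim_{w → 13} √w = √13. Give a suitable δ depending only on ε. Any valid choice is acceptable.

Suppose ε > 0. We want δ > 0 such that 0 < |w − 13| < δ implies |√w − √13| < ε.
Rationalise: √w − √13 = (w − 13)/(√w + √13), so |√w − √13| = |w − 13|/(√w + √13).
Restrict δ ≤ 13 so that |w − 13| < 13 forces w > 0, and then √w + √13 > √13.
Hence |√w − √13| < |w − 13|/√13, which is < ε once |w − 13| < √13·ε.
Take δ = min(13, √13·ε). If 0 < |w − 13| < δ then w > 0 and |√w − √13| < |w − 13|/√13 < ε.

δ = min(13, √13·ε)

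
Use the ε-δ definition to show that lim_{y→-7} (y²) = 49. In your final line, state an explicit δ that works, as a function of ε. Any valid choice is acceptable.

Fix ε > 0. We seek δ > 0 with 0 < |y + 7| < δ ⇒ |y² − 49| < ε.
Factor: y² − 49 = (y + 7)(y - 7), so |y² − 49| = |y + 7|·|y - 7|.
Impose δ ≤ 2 so that |y| < 9; then |y - 7| ≤ 16.
Hence |y² − 49| ≤ 16|y + 7|, which is < ε once |y + 7| < ε/16.
Take δ = min(2, ε/16). If 0 < |y + 7| < δ then both bounds hold and |y² − 49| ≤ 16|y + 7| < 16·(ε/16) = ε.

δ = min(2, ε/16)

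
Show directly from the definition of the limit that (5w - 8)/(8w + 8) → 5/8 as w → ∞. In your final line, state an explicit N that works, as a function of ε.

N = (13/8)/ε

Suppose ε > 0. We seek N > 0 such that w > N implies |(5w - 8)/(8w + 8) − (5/8)| < ε.
(5w - 8)/(8w + 8) − (5/8) = (8(5w - 8) − 5(8w + 8)) / (8(8w + 8)) = -104/(8(8w + 8)).
For w > 0 we have 8w + 8 > 8w, so |(5w - 8)/(8w + 8) − (5/8)| = 104/(8(8w + 8)) < 104/(8·8w) = (13/8)/w.
Thus |(5w - 8)/(8w + 8) − (5/8)| < ε whenever w > (13/8)/ε.
Take N = (13/8)/ε. If w > N then |(5w - 8)/(8w + 8) − (5/8)| < (13/8)/w < ε.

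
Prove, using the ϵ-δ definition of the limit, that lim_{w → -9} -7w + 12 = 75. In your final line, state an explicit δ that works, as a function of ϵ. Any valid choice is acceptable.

δ = ϵ/7

Fix ϵ > 0. We need δ > 0 so that 0 < |w + 9| < δ implies |(-7w + 12) − 75| < ϵ.
|(-7w + 12) − 75| = |-7w - 63| = 7|w + 9|.
So 7|w + 9| < ϵ exactly when |w + 9| < ϵ/7.
Choosing δ = ϵ/7 gives |(-7w + 12) − 75| = 7|w + 9| < ϵ whenever |w + 9| < δ.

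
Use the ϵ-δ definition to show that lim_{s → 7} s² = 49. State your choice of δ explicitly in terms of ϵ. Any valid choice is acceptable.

δ = min(1, ϵ/15)

Suppose ϵ > 0. We seek δ > 0 with 0 < |s − 7| < δ ⇒ |s² − 49| < ϵ.
Factor: s² − 49 = (s − 7)(s + 7), so |s² − 49| = |s − 7|·|s + 7|.
Restrict δ ≤ 1. Then |s − 7| < 1 gives |s| < 8, so by the triangle inequality |s + 7| ≤ 8 + 7 = 15.
Hence |s² − 49| ≤ 15|s − 7|, which is < ϵ once |s − 7| < ϵ/15.
Take δ = min(1, ϵ/15). If 0 < |s − 7| < δ then both bounds hold and |s² − 49| ≤ 15|s − 7| < 15·(ϵ/15) = ϵ.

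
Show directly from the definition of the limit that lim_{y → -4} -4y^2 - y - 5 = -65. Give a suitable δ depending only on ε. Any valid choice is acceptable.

Suppose ε > 0. We want δ > 0 such that 0 < |y + 4| < δ implies |(-4y^2 - y - 5) + 65| < ε.
(-4y^2 - y - 5) + 65 = -4y^2 - y + 60 = (y + 4)(-4y + 15).
So |(-4y^2 - y - 5) + 65| = |y + 4|·|-4y + 15|.
Assume first that |y + 4| < 1, so |y| < 5. Then |-4y + 15| ≤ 4·5 + 15 = 35.
Hence |(-4y^2 - y - 5) + 65| ≤ 35|y + 4| < ε provided |y + 4| < ε/35.
Take δ = min(1, ε/35). Then 0 < |y + 4| < δ gives both |y + 4| < 1 and |y + 4| < ε/35, so |(-4y^2 - y - 5) + 65| < ε.

δ = min(1, ε/35)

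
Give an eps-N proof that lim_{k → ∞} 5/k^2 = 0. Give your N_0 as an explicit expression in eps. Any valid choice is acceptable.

N_0 = (5/eps)^{1/2}

Let eps > 0 be given. For k ≥ 1, |5/k^2 − 0| = 5/k^2.
5/k^2 < eps ⇔ k^2 > 5/eps ⇔ k > (5/eps)^{1/2}.
Take N_0 = (5/eps)^{1/2}. Then k > N_0 implies 5/k^2 < eps.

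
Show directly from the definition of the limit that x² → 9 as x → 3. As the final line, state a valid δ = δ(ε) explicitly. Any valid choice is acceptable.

Fix ε > 0. We seek δ > 0 with 0 < |x − 3| < δ ⇒ |x² − 9| < ε.
Factor: x² − 9 = (x − 3)(x + 3), so |x² − 9| = |x − 3|·|x + 3|.
Restrict δ ≤ 1. Then |x − 3| < 1 gives |x| < 4, so by the triangle inequality |x + 3| ≤ 4 + 3 = 7.
Hence |x² − 9| ≤ 7|x − 3|, which is < ε once |x − 3| < ε/7.
Take δ = min(1, ε/7). If 0 < |x − 3| < δ then both bounds hold and |x² − 9| ≤ 7|x − 3| < 7·(ε/7) = ε.

δ = min(1, ε/7)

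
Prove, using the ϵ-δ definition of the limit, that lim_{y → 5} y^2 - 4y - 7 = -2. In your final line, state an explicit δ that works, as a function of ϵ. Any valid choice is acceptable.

Suppose ϵ > 0. We want δ > 0 such that 0 < |y − 5| < δ implies |(y^2 - 4y - 7) + 2| < ϵ.
(y^2 - 4y - 7) + 2 = y^2 - 4y - 5 = (y − 5)(y + 1).
So |(y^2 - 4y - 7) + 2| = |y − 5|·|y + 1|.
Require δ ≤ 2. Then |y − 5| < 2 gives |y| < 7, and by the triangle inequality |y + 1| ≤ 7 + 1 = 8.
Hence |(y^2 - 4y - 7) + 2| ≤ 8|y − 5| < ϵ provided |y − 5| < ϵ/8.
Take δ = min(2, ϵ/8). Then 0 < |y − 5| < δ gives both |y − 5| < 2 and |y − 5| < ϵ/8, so |(y^2 - 4y - 7) + 2| < ϵ.

δ = min(2, ϵ/8)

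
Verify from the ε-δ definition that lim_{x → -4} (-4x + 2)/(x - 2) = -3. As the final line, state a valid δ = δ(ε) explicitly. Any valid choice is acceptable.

δ = min(3, 3ε)

Suppose ε > 0. We want δ > 0 with 0 < |x + 4| < δ ⇒ |(-4x + 2)/(x - 2) + 3| < ε.
Combining over a common denominator, (-4x + 2)/(x - 2) + 3 = [(-4x + 2)·(-6) − 18·(x - 2)] / [(-6)·(x - 2)] = 6(x + 4) / ((-6)(x - 2)).
So |(-4x + 2)/(x - 2) + 3| = 6|x + 4| / (6·|x − 2|).
Restrict δ ≤ 3. Then |x + 4| < 3 gives |x − 2| = |(x + 4) + (-6)| ≥ 6 − 3 = 3.
Hence |(-4x + 2)/(x - 2) + 3| < 6|x + 4|/(6·3) = (1/3)|x + 4|, which is < ε once |x + 4| < 3ε.
Take δ = min(3, 3ε). Then 0 < |x + 4| < δ forces both bounds, so |(-4x + 2)/(x - 2) + 3| < ε.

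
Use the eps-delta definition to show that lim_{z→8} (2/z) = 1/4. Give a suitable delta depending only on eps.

Fix eps > 0. We seek delta > 0 such that 0 < |z − 8| < delta implies |2/z − (1/4)| < eps.
|2/z − (1/4)| = 2·|8 − z|/(8·|z|) = 2|z − 8|/(8|z|).
Restrict delta ≤ 4. Then |z − 8| < 4 gives |z| > 4, so 8|z| > 32.
Then |2/z − (1/4)| < 2|z − 8|/32, which is < eps when |z − 8| < 16eps.
Take delta = min(4, 16eps). Then 0 < |z − 8| < delta gives both |z − 8| < 4 and |z − 8| < 16eps, so |2/z − (1/4)| < eps.

delta = min(4, 16eps)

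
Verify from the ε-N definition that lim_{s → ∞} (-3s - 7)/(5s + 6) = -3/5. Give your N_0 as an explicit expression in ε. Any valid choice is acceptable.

N_0 = (17/25)/ε

Suppose ε > 0. We seek N_0 > 0 such that s > N_0 implies |(-3s - 7)/(5s + 6) + 3/5| < ε.
(-3s - 7)/(5s + 6) + 3/5 = (5(-3s - 7) − (-3)(5s + 6)) / (5(5s + 6)) = -17/(5(5s + 6)).
For s > 0 we have 5s + 6 > 5s, so |(-3s - 7)/(5s + 6) + 3/5| = 17/(5(5s + 6)) < 17/(5·5s) = (17/25)/s.
Thus |(-3s - 7)/(5s + 6) + 3/5| < ε whenever s > (17/25)/ε.
Take N_0 = (17/25)/ε. If s > N_0 then |(-3s - 7)/(5s + 6) + 3/5| < (17/25)/s < ε.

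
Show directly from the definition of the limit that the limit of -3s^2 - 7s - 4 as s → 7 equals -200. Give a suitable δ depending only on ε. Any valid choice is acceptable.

Fix ε > 0. We want δ > 0 such that 0 < |s − 7| < δ implies |(-3s^2 - 7s - 4) + 200| < ε.
(-3s^2 - 7s - 4) + 200 = -3s^2 - 7s + 196 = (s − 7)(-3s - 28).
So |(-3s^2 - 7s - 4) + 200| = |s − 7|·|-3s - 28|.
Require δ ≤ 1. Then |s − 7| < 1 gives |s| < 8, and by the triangle inequality |-3s - 28| ≤ 3·8 + 28 = 52.
Hence |(-3s^2 - 7s - 4) + 200| ≤ 52|s − 7| < ε provided |s − 7| < ε/52.
Choosing δ = min(1, ε/52) ensures both conditions, hence |(-3s^2 - 7s - 4) + 200| < ε.

δ = min(1, ε/52)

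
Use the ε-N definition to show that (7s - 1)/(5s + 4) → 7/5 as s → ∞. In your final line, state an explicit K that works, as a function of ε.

Suppose ε > 0. We seek K > 0 such that s > K implies |(7s - 1)/(5s + 4) − (7/5)| < ε.
(7s - 1)/(5s + 4) − (7/5) = (5(7s - 1) − 7(5s + 4)) / (5(5s + 4)) = -33/(5(5s + 4)).
For s > 0 we have 5s + 4 > 5s, so |(7s - 1)/(5s + 4) − (7/5)| = 33/(5(5s + 4)) < 33/(5·5s) = (33/25)/s.
Thus |(7s - 1)/(5s + 4) − (7/5)| < ε whenever s > (33/25)/ε.
Take K = (33/25)/ε. If s > K then |(7s - 1)/(5s + 4) − (7/5)| < (33/25)/s < ε.

K = (33/25)/ε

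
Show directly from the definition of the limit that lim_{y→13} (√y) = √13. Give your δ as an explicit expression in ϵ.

δ = min(13, √13·ϵ)

Let ϵ > 0 be given. We want δ > 0 such that 0 < |y − 13| < δ implies |√y − √13| < ϵ.
Multiplying by the conjugate, |√y − √13| = |y − 13|/(√y + √13).
Restrict δ ≤ 13 so that |y − 13| < 13 forces y > 0, and then √y + √13 > √13.
Hence |√y − √13| < |y − 13|/√13, which is < ϵ once |y − 13| < √13·ϵ.
Take δ = min(13, √13·ϵ). If 0 < |y − 13| < δ then y > 0 and |√y − √13| < |y − 13|/√13 < ϵ.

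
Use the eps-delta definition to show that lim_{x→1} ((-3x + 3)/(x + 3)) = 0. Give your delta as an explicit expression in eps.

delta = min(2, (2/3)eps)

Suppose eps > 0. We want delta > 0 with 0 < |x − 1| < delta ⇒ |(-3x + 3)/(x + 3) − 0| < eps.
Combining over a common denominator, (-3x + 3)/(x + 3) − 0 = [(-3x + 3)·4 − 0·(x + 3)] / [4·(x + 3)] = -12(x − 1) / (4(x + 3)).
So |(-3x + 3)/(x + 3) − 0| = 12|x − 1| / (4·|x + 3|).
Require delta ≤ 2, so |x + 3| ≥ |4| − |x − 1| > 4 − 2 = 2.
Hence |(-3x + 3)/(x + 3) − 0| < 12|x − 1|/(4·2) = (3/2)|x − 1|, which is < eps once |x − 1| < (2/3)eps.
Take delta = min(2, (2/3)eps). Then 0 < |x − 1| < delta forces both bounds, so |(-3x + 3)/(x + 3) − 0| < eps.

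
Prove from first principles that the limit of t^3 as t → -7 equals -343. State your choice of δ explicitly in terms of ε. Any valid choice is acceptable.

δ = min(1, ε/169)

Let ε > 0. We seek δ > 0 with 0 < |t + 7| < δ ⇒ |t^3 + 343| < ε.
Factor: t^3 + 343 = (t + 7)(t^2 - 7t + 49), so |t^3 + 343| = |t + 7|·|t^2 - 7t + 49|.
Restrict δ ≤ 1. Then |t + 7| < 1 gives |t| < 8, so by the triangle inequality |t^2 - 7t + 49| ≤ 8^2 + 7·8 + 49 = 169.
Hence |t^3 + 343| ≤ 169|t + 7|, which is < ε once |t + 7| < ε/169.
Take δ = min(1, ε/169). If 0 < |t + 7| < δ then both bounds hold and |t^3 + 343| ≤ 169|t + 7| < 169·(ε/169) = ε.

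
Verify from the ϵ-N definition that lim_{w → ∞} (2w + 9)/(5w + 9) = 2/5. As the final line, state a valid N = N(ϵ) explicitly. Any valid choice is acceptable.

Fix ϵ > 0. We seek N > 0 such that w > N implies |(2w + 9)/(5w + 9) − (2/5)| < ϵ.
(2w + 9)/(5w + 9) − (2/5) = (5(2w + 9) − 2(5w + 9)) / (5(5w + 9)) = 27/(5(5w + 9)).
For w > 0 we have 5w + 9 > 5w, so |(2w + 9)/(5w + 9) − (2/5)| = 27/(5(5w + 9)) < 27/(5·5w) = (27/25)/w.
Thus |(2w + 9)/(5w + 9) − (2/5)| < ϵ whenever w > (27/25)/ϵ.
Take N = (27/25)/ϵ. If w > N then |(2w + 9)/(5w + 9) − (2/5)| < (27/25)/w < ϵ.

N = (27/25)/ϵ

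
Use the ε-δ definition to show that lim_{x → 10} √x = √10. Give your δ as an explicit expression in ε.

δ = min(10, √10·ε)

Let ε > 0. We want δ > 0 such that 0 < |x − 10| < δ implies |√x − √10| < ε.
Multiplying by the conjugate, |√x − √10| = |x − 10|/(√x + √10).
Restrict δ ≤ 10 so that |x − 10| < 10 forces x > 0, and then √x + √10 > √10.
Hence |√x − √10| < |x − 10|/√10, which is < ε once |x − 10| < √10·ε.
Take δ = min(10, √10·ε). If 0 < |x − 10| < δ then x > 0 and |√x − √10| < |x − 10|/√10 < ε.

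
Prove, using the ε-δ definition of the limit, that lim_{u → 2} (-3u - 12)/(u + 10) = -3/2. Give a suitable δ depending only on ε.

Fix ε > 0. We want δ > 0 with 0 < |u − 2| < δ ⇒ |(-3u - 12)/(u + 10) + 3/2| < ε.
Combining over a common denominator, (-3u - 12)/(u + 10) + 3/2 = [(-3u - 12)·12 − (-18)·(u + 10)] / [12·(u + 10)] = -18(u − 2) / (12(u + 10)).
So |(-3u - 12)/(u + 10) + 3/2| = 18|u − 2| / (12·|u + 10|).
Restrict δ ≤ 6. Then |u − 2| < 6 gives |u + 10| = |(u − 2) + 12| ≥ 12 − 6 = 6.
Hence |(-3u - 12)/(u + 10) + 3/2| < 18|u − 2|/(12·6) = (1/4)|u − 2|, which is < ε once |u − 2| < 4ε.
Take δ = min(6, 4ε). Then 0 < |u − 2| < δ forces both bounds, so |(-3u - 12)/(u + 10) + 3/2| < ε.

δ = min(6, 4ε)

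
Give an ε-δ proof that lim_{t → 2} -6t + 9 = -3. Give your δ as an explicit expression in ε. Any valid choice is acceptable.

Let ε > 0. We need δ > 0 so that 0 < |t − 2| < δ implies |(-6t + 9) + 3| < ε.
|(-6t + 9) + 3| = |-6t + 12| = 6|t − 2|.
Thus it suffices that |t − 2| < ε/6.
Choosing δ = ε/6 gives |(-6t + 9) + 3| = 6|t − 2| < ε whenever |t − 2| < δ.

δ = ε/6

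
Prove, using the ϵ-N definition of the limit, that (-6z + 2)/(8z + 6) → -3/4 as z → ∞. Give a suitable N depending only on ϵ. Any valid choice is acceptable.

N = (13/16)/ϵ

Fix ϵ > 0. We seek N > 0 such that z > N implies |(-6z + 2)/(8z + 6) + 3/4| < ϵ.
(-6z + 2)/(8z + 6) + 3/4 = (8(-6z + 2) − (-6)(8z + 6)) / (8(8z + 6)) = 52/(8(8z + 6)).
For z > 0 we have 8z + 6 > 8z, so |(-6z + 2)/(8z + 6) + 3/4| = 52/(8(8z + 6)) < 52/(8·8z) = (13/16)/z.
Thus |(-6z + 2)/(8z + 6) + 3/4| < ϵ whenever z > (13/16)/ϵ.
Take N = (13/16)/ϵ. If z > N then |(-6z + 2)/(8z + 6) + 3/4| < (13/16)/z < ϵ.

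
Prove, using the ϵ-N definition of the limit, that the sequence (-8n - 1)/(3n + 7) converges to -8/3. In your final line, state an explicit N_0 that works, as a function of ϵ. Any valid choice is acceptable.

N_0 = (53/9)/ϵ

Let ϵ > 0 be given. For n ≥ 1, |(-8n - 1)/(3n + 7) + 8/3| = |53|/(3(3n + 7)) = 53/(3(3n + 7)).
Since 3n + 7 ≥ 3n for n ≥ 1, this is ≤ 53/(3·3n) = (53/9)/n.
So |(-8n - 1)/(3n + 7) + 8/3| < ϵ whenever n > (53/9)/ϵ.
Take N_0 = (53/9)/ϵ. If n > N_0 then |(-8n - 1)/(3n + 7) + 8/3| ≤ (53/9)/n < ϵ.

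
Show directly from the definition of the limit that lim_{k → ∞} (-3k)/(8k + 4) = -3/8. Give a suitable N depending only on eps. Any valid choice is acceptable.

Let eps > 0. For k ≥ 1, |(-3k)/(8k + 4) + 3/8| = |12|/(8(8k + 4)) = 12/(8(8k + 4)).
Since 8k + 4 ≥ 8k for k ≥ 1, this is ≤ 12/(8·8k) = (3/16)/k.
So |(-3k)/(8k + 4) + 3/8| < eps whenever k > (3/16)/eps.
Take N = (3/16)/eps. If k > N then |(-3k)/(8k + 4) + 3/8| ≤ (3/16)/k < eps.

N = (3/16)/eps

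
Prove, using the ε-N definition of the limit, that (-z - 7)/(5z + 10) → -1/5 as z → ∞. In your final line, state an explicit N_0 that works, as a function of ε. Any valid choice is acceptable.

N_0 = 1/ε

Fix ε > 0. We seek N_0 > 0 such that z > N_0 implies |(-z - 7)/(5z + 10) + 1/5| < ε.
(-z - 7)/(5z + 10) + 1/5 = (5(-z - 7) − (-1)(5z + 10)) / (5(5z + 10)) = -25/(5(5z + 10)).
For z > 0 we have 5z + 10 > 5z, so |(-z - 7)/(5z + 10) + 1/5| = 25/(5(5z + 10)) < 25/(5·5z) = 1/z.
Thus |(-z - 7)/(5z + 10) + 1/5| < ε whenever z > 1/ε.
Take N_0 = 1/ε. If z > N_0 then |(-z - 7)/(5z + 10) + 1/5| < 1/z < ε.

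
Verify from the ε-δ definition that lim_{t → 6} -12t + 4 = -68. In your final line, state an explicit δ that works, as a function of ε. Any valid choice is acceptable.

Let ε > 0 be given. We need δ > 0 so that 0 < |t − 6| < δ implies |(-12t + 4) + 68| < ε.
|(-12t + 4) + 68| = |-12t + 72| = 12|t − 6|.
Thus it suffices that |t − 6| < ε/12.
Take δ = ε/12. If 0 < |t − 6| < δ then |(-12t + 4) + 68| = 12|t − 6| < 12·(ε/12) = ε.

δ = ε/12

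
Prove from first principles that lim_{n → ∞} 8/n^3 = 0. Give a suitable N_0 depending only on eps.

N_0 = (8/eps)^{1/3}

Fix eps > 0. For n ≥ 1, |8/n^3 − 0| = 8/n^3.
8/n^3 < eps ⇔ n^3 > 8/eps ⇔ n > (8/eps)^{1/3}.
Take N_0 = (8/eps)^{1/3}. Then n > N_0 implies 8/n^3 < eps.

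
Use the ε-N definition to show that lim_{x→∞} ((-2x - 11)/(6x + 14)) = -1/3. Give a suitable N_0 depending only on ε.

Let ε > 0. We seek N_0 > 0 such that x > N_0 implies |(-2x - 11)/(6x + 14) + 1/3| < ε.
(-2x - 11)/(6x + 14) + 1/3 = (6(-2x - 11) − (-2)(6x + 14)) / (6(6x + 14)) = -38/(6(6x + 14)).
For x > 0 we have 6x + 14 > 6x, so |(-2x - 11)/(6x + 14) + 1/3| = 38/(6(6x + 14)) < 38/(6·6x) = (19/18)/x.
Thus |(-2x - 11)/(6x + 14) + 1/3| < ε whenever x > (19/18)/ε.
Take N_0 = (19/18)/ε. If x > N_0 then |(-2x - 11)/(6x + 14) + 1/3| < (19/18)/x < ε.

N_0 = (19/18)/ε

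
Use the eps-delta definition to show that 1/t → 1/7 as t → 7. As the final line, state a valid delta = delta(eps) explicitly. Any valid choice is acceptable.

delta = min(7/2, (49/2)eps)

Let eps > 0. We seek delta > 0 such that 0 < |t − 7| < delta implies |1/t − (1/7)| < eps.
|1/t − (1/7)| = |7 − t|/(7·|t|) = |t − 7|/(7|t|).
Restrict delta ≤ 7/2. Then |t − 7| < 7/2 gives |t| > 7/2, so 7|t| > 49/2.
Then |1/t − (1/7)| < |t − 7|/(49/2), which is < eps when |t − 7| < (49/2)eps.
Take delta = min(7/2, (49/2)eps). Then 0 < |t − 7| < delta gives both |t − 7| < 7/2 and |t − 7| < (49/2)eps, so |1/t − (1/7)| < eps.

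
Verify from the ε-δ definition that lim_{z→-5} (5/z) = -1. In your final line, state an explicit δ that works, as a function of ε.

Suppose ε > 0. We seek δ > 0 such that 0 < |z + 5| < δ implies |5/z + 1| < ε.
|5/z + 1| = 5·|-5 − z|/(5·|z|) = 5|z + 5|/(5|z|).
Restrict δ ≤ 5/2. Then |z + 5| < 5/2 gives |z| > 5/2, so 5|z| > 25/2.
Then |5/z + 1| < 5|z + 5|/(25/2), which is < ε when |z + 5| < (5/2)ε.
Take δ = min(5/2, (5/2)ε). Then 0 < |z + 5| < δ gives both |z + 5| < 5/2 and |z + 5| < (5/2)ε, so |5/z + 1| < ε.

δ = min(5/2, (5/2)ε)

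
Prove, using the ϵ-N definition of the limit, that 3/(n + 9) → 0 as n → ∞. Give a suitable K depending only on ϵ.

Let ϵ > 0. For n ≥ 1, |3/(n + 9) − 0| = 3/(n + 9) ≤ 3/n.
We need 3/n < ϵ, i.e. n > 3/ϵ.
Take K = 3/ϵ. If n > K then |3/(n + 9)| ≤ 3/n < ϵ.

K = 3/ϵ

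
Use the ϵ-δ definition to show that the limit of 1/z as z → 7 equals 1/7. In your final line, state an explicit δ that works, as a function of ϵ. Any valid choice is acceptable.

δ = min(7/2, (49/2)ϵ)

Fix ϵ > 0. We seek δ > 0 such that 0 < |z − 7| < δ implies |1/z − (1/7)| < ϵ.
|1/z − (1/7)| = |7 − z|/(7·|z|) = |z − 7|/(7|z|).
Require δ ≤ 7/2 so that |z| > 7 − 7/2 = 7/2, hence 7|z| > 49/2.
Then |1/z − (1/7)| < |z − 7|/(49/2), which is < ϵ when |z − 7| < (49/2)ϵ.
Take δ = min(7/2, (49/2)ϵ). Then 0 < |z − 7| < δ gives both |z − 7| < 7/2 and |z − 7| < (49/2)ϵ, so |1/z − (1/7)| < ϵ.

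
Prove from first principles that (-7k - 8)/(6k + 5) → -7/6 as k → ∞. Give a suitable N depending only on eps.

N = (13/36)/eps

Let eps > 0. For k ≥ 1, |(-7k - 8)/(6k + 5) + 7/6| = |-13|/(6(6k + 5)) = 13/(6(6k + 5)).
Since 6k + 5 ≥ 6k for k ≥ 1, this is ≤ 13/(6·6k) = (13/36)/k.
So |(-7k - 8)/(6k + 5) + 7/6| < eps whenever k > (13/36)/eps.
Take N = (13/36)/eps. If k > N then |(-7k - 8)/(6k + 5) + 7/6| ≤ (13/36)/k < eps.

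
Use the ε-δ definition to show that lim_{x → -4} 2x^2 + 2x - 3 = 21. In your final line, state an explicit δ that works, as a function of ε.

Suppose ε > 0. We want δ > 0 such that 0 < |x + 4| < δ implies |(2x^2 + 2x - 3) − 21| < ε.
(2x^2 + 2x - 3) − 21 = 2x^2 + 2x - 24 = (x + 4)(2x - 6).
So |(2x^2 + 2x - 3) − 21| = |x + 4|·|2x - 6|.
Assume first that |x + 4| < 1, so |x| < 5. Then |2x - 6| ≤ 2·5 + 6 = 16.
Hence |(2x^2 + 2x - 3) − 21| ≤ 16|x + 4| < ε provided |x + 4| < ε/16.
Choosing δ = min(1, ε/16) ensures both conditions, hence |(2x^2 + 2x - 3) − 21| < ε.

δ = min(1, ε/16)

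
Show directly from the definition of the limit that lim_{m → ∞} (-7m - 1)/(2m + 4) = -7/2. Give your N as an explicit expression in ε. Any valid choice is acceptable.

Fix ε > 0. For m ≥ 1, |(-7m - 1)/(2m + 4) + 7/2| = |26|/(2(2m + 4)) = 26/(2(2m + 4)).
Since 2m + 4 ≥ 2m for m ≥ 1, this is ≤ 26/(2·2m) = (13/2)/m.
So |(-7m - 1)/(2m + 4) + 7/2| < ε whenever m > (13/2)/ε.
Take N = (13/2)/ε. If m > N then |(-7m - 1)/(2m + 4) + 7/2| ≤ (13/2)/m < ε.

N = (13/2)/ε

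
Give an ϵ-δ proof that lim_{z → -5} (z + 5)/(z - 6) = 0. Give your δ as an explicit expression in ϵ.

δ = min(11/2, (11/2)ϵ)

Let ϵ > 0. We want δ > 0 with 0 < |z + 5| < δ ⇒ |(z + 5)/(z - 6) − 0| < ϵ.
Combining over a common denominator, (z + 5)/(z - 6) − 0 = [(z + 5)·(-11) − 0·(z - 6)] / [(-11)·(z - 6)] = -11(z + 5) / ((-11)(z - 6)).
So |(z + 5)/(z - 6) − 0| = 11|z + 5| / (11·|z − 6|).
Require δ ≤ 11/2, so |z − 6| ≥ |-11| − |z + 5| > 11 − 11/2 = 11/2.
Hence |(z + 5)/(z - 6) − 0| < 11|z + 5|/(11·(11/2)) = (2/11)|z + 5|, which is < ϵ once |z + 5| < (11/2)ϵ.
Take δ = min(11/2, (11/2)ϵ). Then 0 < |z + 5| < δ forces both bounds, so |(z + 5)/(z - 6) − 0| < ϵ.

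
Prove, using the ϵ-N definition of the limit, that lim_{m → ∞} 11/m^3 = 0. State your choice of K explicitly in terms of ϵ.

K = (11/ϵ)^{1/3}

Let ϵ > 0. For m ≥ 1, |11/m^3 − 0| = 11/m^3.
11/m^3 < ϵ ⇔ m^3 > 11/ϵ ⇔ m > (11/ϵ)^{1/3}.
Take K = (11/ϵ)^{1/3}. Then m > K implies 11/m^3 < ϵ.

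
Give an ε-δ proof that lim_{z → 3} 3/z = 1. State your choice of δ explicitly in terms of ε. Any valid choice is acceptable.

δ = min(3/2, (3/2)ε)

Fix ε > 0. We seek δ > 0 such that 0 < |z − 3| < δ implies |3/z − 1| < ε.
|3/z − 1| = 3·|3 − z|/(3·|z|) = 3|z − 3|/(3|z|).
Require δ ≤ 3/2 so that |z| > 3 − 3/2 = 3/2, hence 3|z| > 9/2.
Then |3/z − 1| < 3|z − 3|/(9/2), which is < ε when |z − 3| < (3/2)ε.
Take δ = min(3/2, (3/2)ε). Then 0 < |z − 3| < δ gives both |z − 3| < 3/2 and |z − 3| < (3/2)ε, so |3/z − 1| < ε.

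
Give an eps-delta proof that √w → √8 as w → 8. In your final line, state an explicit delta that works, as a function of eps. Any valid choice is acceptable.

Suppose eps > 0. We want delta > 0 such that 0 < |w − 8| < delta implies |√w − √8| < eps.
Multiplying by the conjugate, |√w − √8| = |w − 8|/(√w + √8).
Restrict delta ≤ 8 so that |w − 8| < 8 forces w > 0, and then √w + √8 > √8.
Hence |√w − √8| < |w − 8|/√8, which is < eps once |w − 8| < √8·eps.
Take delta = min(8, √8·eps). If 0 < |w − 8| < delta then w > 0 and |√w − √8| < |w − 8|/√8 < eps.

delta = min(8, √8·eps)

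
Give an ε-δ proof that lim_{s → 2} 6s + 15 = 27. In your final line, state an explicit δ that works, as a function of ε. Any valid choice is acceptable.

Fix ε > 0. We need δ > 0 so that 0 < |s − 2| < δ implies |(6s + 15) − 27| < ε.
Since (6s + 15) − 27 = 6(s − 2), we have |(6s + 15) − 27| = 6|s − 2|.
Thus it suffices that |s − 2| < ε/6.
Choosing δ = ε/6 gives |(6s + 15) − 27| = 6|s − 2| < ε whenever |s − 2| < δ.

δ = ε/6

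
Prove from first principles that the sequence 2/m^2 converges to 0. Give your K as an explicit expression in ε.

Suppose ε > 0. For m ≥ 1, |2/m^2 − 0| = 2/m^2.
2/m^2 < ε ⇔ m^2 > 2/ε ⇔ m > (2/ε)^{1/2}.
Take K = (2/ε)^{1/2}. Then m > K implies 2/m^2 < ε.

K = (2/ε)^{1/2}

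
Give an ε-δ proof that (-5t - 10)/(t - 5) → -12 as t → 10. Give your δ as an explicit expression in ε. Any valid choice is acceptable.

Let ε > 0. We want δ > 0 with 0 < |t − 10| < δ ⇒ |(-5t - 10)/(t - 5) + 12| < ε.
Combining over a common denominator, (-5t - 10)/(t - 5) + 12 = [(-5t - 10)·5 − (-60)·(t - 5)] / [5·(t - 5)] = 35(t − 10) / (5(t - 5)).
So |(-5t - 10)/(t - 5) + 12| = 35|t − 10| / (5·|t − 5|).
Restrict δ ≤ 5/2. Then |t − 10| < 5/2 gives |t − 5| = |(t − 10) + 5| ≥ 5 − 5/2 = 5/2.
Hence |(-5t - 10)/(t - 5) + 12| < 35|t − 10|/(5·(5/2)) = (14/5)|t − 10|, which is < ε once |t − 10| < (5/14)ε.
Take δ = min(5/2, (5/14)ε). Then 0 < |t − 10| < δ forces both bounds, so |(-5t - 10)/(t - 5) + 12| < ε.

δ = min(5/2, (5/14)ε)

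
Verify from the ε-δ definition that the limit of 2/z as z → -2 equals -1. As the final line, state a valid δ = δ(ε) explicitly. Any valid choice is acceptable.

δ = min(1, ε)

Fix ε > 0. We seek δ > 0 such that 0 < |z + 2| < δ implies |2/z + 1| < ε.
|2/z + 1| = 2·|-2 − z|/(2·|z|) = 2|z + 2|/(2|z|).
Require δ ≤ 1 so that |z| > 2 − 1 = 1, hence 2|z| > 2.
Then |2/z + 1| < 2|z + 2|/2, which is < ε when |z + 2| < ε.
Take δ = min(1, ε). Then 0 < |z + 2| < δ gives both |z + 2| < 1 and |z + 2| < ε, so |2/z + 1| < ε.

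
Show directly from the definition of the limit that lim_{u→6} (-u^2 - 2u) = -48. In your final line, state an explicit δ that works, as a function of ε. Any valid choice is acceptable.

δ = min(1, ε/15)

Let ε > 0 be given. We want δ > 0 such that 0 < |u − 6| < δ implies |(-u^2 - 2u) + 48| < ε.
(-u^2 - 2u) + 48 = -u^2 - 2u + 48 = (u − 6)(-u - 8).
So |(-u^2 - 2u) + 48| = |u − 6|·|-u - 8|.
Assume first that |u − 6| < 1, so |u| < 7. Then |-u - 8| ≤ 7 + 8 = 15.
Hence |(-u^2 - 2u) + 48| ≤ 15|u − 6| < ε provided |u − 6| < ε/15.
Take δ = min(1, ε/15). Then 0 < |u − 6| < δ gives both |u − 6| < 1 and |u − 6| < ε/15, so |(-u^2 - 2u) + 48| < ε.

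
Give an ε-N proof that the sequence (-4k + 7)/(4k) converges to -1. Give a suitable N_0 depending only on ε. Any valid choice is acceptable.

N_0 = (7/4)/ε

Let ε > 0. For k ≥ 1, |(-4k + 7)/(4k) + 1| = |28|/(4(4k)) = 28/(4(4k)).
Since 4k ≥ 4k for k ≥ 1, this is ≤ 28/(4·4k) = (7/4)/k.
So |(-4k + 7)/(4k) + 1| < ε whenever k > (7/4)/ε.
Take N_0 = (7/4)/ε. If k > N_0 then |(-4k + 7)/(4k) + 1| ≤ (7/4)/k < ε.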